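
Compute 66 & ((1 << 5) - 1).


66 & 31 = 2

2


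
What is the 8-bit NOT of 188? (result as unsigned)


~0b10111100 = 0b1000011 = 67 (8-bit unsigned)

67


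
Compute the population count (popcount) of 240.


0b11110000 has 4 set bits

4


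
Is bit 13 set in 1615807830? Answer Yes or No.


0b1100000010011110100010101010110, bit 13 = 0. No

No


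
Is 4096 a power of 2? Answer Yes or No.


0b1000000000000. Only one bit set => Yes

Yes


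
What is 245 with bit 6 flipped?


245 ^ (1 << 6) = 245 ^ 64 = 181

181


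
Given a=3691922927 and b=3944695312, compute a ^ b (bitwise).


3691922927 ^ 3944695312 = 923862015

923862015


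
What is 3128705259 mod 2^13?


3128705259 & 8191 = 235

235


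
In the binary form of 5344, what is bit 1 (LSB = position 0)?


0b1010011100000, position 1 = 0

0


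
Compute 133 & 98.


0b10000101 & 0b1100010 = 0b0 = 0

0


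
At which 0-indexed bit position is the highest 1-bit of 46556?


0b1011010111011100. Highest set bit at position 15

15


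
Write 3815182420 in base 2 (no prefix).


3815182420 = 11100011011001110001000001010100 in binary

11100011011001110001000001010100


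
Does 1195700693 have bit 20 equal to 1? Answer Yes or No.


0b1000111010001001111000111010101, bit 20 = 0. No

No


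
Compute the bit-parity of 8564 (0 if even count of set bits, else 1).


0b10000101110100 has 6 ones => parity 0

0


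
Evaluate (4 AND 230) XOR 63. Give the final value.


Step 1: 4 & 230 = 4
Step 2: 4 ^ 63 = 59

59


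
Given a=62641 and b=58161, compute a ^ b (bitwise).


62641 ^ 58161 = 6016

6016


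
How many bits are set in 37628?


0b1001001011111100 has 9 set bits

9


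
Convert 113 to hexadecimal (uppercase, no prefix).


113 = 71 hex

71


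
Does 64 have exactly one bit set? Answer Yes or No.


0b1000000. Only one bit set => Yes

Yes


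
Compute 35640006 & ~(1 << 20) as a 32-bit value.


35640006 & ~(1 << 20) = 34591430

34591430


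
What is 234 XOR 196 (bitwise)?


0b11101010 ^ 0b11000100 = 0b101110 = 46

46


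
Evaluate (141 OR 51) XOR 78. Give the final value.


Step 1: 141 | 51 = 191
Step 2: 191 ^ 78 = 241

241


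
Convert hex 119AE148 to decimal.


119AE148 hex = 295362888 decimal

295362888


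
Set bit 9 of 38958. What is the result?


38958 | (1 << 9) = 38958 | 512 = 39470

39470


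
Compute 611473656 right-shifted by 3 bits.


0b100100011100100101100011111000 >> 3 = 0b100100011100100101100011111 = 76434207

76434207


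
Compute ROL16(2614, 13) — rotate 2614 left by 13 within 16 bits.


Rotate 0b101000110110 left by 13 (16-bit) = 0b1100000101000110 = 49478

49478


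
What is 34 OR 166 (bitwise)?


0b100010 | 0b10100110 = 0b10100110 = 166

166


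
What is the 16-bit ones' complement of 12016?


12016 ^ 65535 = 53519

53519


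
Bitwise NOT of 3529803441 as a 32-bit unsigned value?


~0b11010010011001001000011010110001 = 0b101101100110110111100101001110 = 765163854 (32-bit unsigned)

765163854


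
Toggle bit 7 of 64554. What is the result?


64554 ^ (1 << 7) = 64554 ^ 128 = 64682

64682


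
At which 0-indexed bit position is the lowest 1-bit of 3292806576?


0b11000100010001000011110110110000. Lowest set bit at position 4

4


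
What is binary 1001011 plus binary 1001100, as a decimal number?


1001011 + 1001100 = 10010111 = 151

151


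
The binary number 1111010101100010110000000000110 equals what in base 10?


1111010101100010110000000000110 in decimal = 2058444806

2058444806


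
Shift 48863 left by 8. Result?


0b1011111011011111 << 8 = 0b101111101101111100000000 = 12508928

12508928


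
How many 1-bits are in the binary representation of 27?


0b11011 has 4 set bits

4


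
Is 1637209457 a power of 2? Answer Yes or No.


0b1100001100101011101010101110001. Multiple bits set => No

No


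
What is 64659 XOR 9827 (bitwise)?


0b1111110010010011 ^ 0b10011001100011 = 0b1101101011110000 = 56048

56048


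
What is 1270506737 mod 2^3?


1270506737 & 7 = 1

1


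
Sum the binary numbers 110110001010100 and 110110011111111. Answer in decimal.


110110001010100 + 110110011111111 = 1101100101010011 = 55635

55635


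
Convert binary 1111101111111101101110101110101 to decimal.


1111101111111101101110101110101 in decimal = 2113854837

2113854837


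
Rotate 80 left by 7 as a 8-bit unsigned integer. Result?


Rotate 0b1010000 left by 7 (8-bit) = 0b101000 = 40

40


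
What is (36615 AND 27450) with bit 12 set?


Step 1: 36615 & 27450 = 2818
Step 2: 2818 | (1 << 12) = 2818 | 4096 = 6914

6914


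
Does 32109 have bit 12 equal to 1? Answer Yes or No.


0b111110101101101, bit 12 = 1. Yes

Yes


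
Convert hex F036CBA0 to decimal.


F036CBA0 hex = 4030122912 decimal

4030122912


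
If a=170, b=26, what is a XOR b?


170 ^ 26 = 176

176


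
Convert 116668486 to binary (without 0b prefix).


116668486 = 110111101000011100001000110 in binary

110111101000011100001000110


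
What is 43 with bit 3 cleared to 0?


43 & ~(1 << 3) = 35

35


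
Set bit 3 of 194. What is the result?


194 | (1 << 3) = 194 | 8 = 202

202


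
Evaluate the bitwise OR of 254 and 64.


0b11111110 | 0b1000000 = 0b11111110 = 254

254


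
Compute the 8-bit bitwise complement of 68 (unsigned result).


~0b1000100 = 0b10111011 = 187 (8-bit unsigned)

187


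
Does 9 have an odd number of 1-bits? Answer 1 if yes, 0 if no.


0b1001 has 2 ones => parity 0

0


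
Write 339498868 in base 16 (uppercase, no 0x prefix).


339498868 = 143C5774 hex

143C5774


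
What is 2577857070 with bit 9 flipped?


2577857070 ^ (1 << 9) = 2577857070 ^ 512 = 2577856558

2577856558


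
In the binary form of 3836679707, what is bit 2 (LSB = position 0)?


0b11100100101011110001011000011011, position 2 = 0

0


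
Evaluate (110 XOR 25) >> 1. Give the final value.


Step 1: 110 ^ 25 = 119
Step 2: 119 >> 1 = 59

59


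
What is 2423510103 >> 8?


0b10010000011100111101010001010111 >> 8 = 0b100100000111001111010100 = 9466836

9466836


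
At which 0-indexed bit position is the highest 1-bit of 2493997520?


0b10010100101001110110000111010000. Highest set bit at position 31

31


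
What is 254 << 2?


0b11111110 << 2 = 0b1111111000 = 1016

1016


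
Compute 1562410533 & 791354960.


0b1011101001000000111111000100101 & 0b101111001010110001111001010000 = 0b1101001000000001111000000000 = 220208640

220208640


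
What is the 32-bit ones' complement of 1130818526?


1130818526 ^ 4294967295 = 3164148769

3164148769


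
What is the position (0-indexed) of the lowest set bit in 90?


0b1011010. Lowest set bit at position 1

1


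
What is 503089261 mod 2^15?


503089261 & 32767 = 2157

2157


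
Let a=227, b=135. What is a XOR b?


227 ^ 135 = 100

100


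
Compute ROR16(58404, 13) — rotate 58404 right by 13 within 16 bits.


Rotate 0b1110010000100100 right by 13 (16-bit) = 0b10000100100111 = 8487

8487


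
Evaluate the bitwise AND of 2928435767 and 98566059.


0b10101110100011000110001000110111 & 0b101110111111111111110101011 = 0b100100011000110001000100011 = 76309027

76309027


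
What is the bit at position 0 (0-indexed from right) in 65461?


0b1111111110110101, position 0 = 1

1


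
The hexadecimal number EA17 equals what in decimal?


EA17 hex = 59927 decimal

59927


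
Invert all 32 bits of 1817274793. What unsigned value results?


1817274793 ^ 4294967295 = 2477692502

2477692502


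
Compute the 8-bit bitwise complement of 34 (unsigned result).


~0b100010 = 0b11011101 = 221 (8-bit unsigned)

221


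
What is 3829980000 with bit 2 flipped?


3829980000 ^ (1 << 2) = 3829980000 ^ 4 = 3829980004

3829980004


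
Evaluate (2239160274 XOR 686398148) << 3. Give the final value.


Step 1: 2239160274 ^ 686398148 = 2912896278
Step 2: 2912896278 << 3 = 23303170224

23303170224


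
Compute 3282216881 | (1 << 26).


3282216881 | (1 << 26) = 3282216881 | 67108864 = 3349325745

3349325745


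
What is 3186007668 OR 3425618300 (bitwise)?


0b10111101111001101001111001110100 | 0b11001100001011101100100101111100 = 0b11111101111011101101111101111100 = 4260290428

4260290428


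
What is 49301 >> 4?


0b1100000010010101 >> 4 = 0b110000001001 = 3081

3081


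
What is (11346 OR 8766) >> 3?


Step 1: 11346 | 8766 = 11902
Step 2: 11902 >> 3 = 1487

1487


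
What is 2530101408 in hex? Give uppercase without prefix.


2530101408 = 96CE48A0 hex

96CE48A0


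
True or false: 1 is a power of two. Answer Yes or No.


0b1. Only one bit set => Yes

Yes


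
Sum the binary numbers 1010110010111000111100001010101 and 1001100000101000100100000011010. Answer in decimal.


1010110010111000111100001010101 + 1001100000101000100100000011010 = 10100010011100001100000001101111 = 2725298287

2725298287


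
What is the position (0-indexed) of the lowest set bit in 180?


0b10110100. Lowest set bit at position 2

2


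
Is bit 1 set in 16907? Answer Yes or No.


0b100001000001011, bit 1 = 1. Yes

Yes


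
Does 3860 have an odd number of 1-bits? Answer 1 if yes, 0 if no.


0b111100010100 has 6 ones => parity 0

0


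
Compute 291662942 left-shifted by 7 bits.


0b10001011000100110110001011110 << 7 = 0b100010110001001101100010111100000000 = 37332856576

37332856576


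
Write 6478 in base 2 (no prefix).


6478 = 1100101001110 in binary

1100101001110


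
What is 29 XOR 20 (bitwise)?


0b11101 ^ 0b10100 = 0b1001 = 9

9


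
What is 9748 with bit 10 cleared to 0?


9748 & ~(1 << 10) = 8724

8724


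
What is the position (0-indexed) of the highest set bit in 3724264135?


0b11011101111110111100001011000111. Highest set bit at position 31

31


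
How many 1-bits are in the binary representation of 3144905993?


0b10111011011100110111010100001001 has 18 set bits

18


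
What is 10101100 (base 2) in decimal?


10101100 in decimal = 172

172


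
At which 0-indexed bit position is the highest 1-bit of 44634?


0b1010111001011010. Highest set bit at position 15

15


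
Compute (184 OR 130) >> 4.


Step 1: 184 | 130 = 186
Step 2: 186 >> 4 = 11

11


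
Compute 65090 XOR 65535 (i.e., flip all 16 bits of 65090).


65090 ^ 65535 = 445

445


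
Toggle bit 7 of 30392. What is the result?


30392 ^ (1 << 7) = 30392 ^ 128 = 30264

30264


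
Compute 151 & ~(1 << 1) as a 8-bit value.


151 & ~(1 << 1) = 149

149


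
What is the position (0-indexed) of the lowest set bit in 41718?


0b1010001011110110. Lowest set bit at position 1

1


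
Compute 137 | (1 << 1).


137 | (1 << 1) = 137 | 2 = 139

139


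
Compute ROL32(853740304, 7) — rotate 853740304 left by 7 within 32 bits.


Rotate 0b110010111000110000101100010000 left by 7 (32-bit) = 0b1110001100001011000100000011001 = 1904576537

1904576537


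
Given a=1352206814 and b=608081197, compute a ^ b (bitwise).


1352206814 ^ 608081197 = 1957141747

1957141747


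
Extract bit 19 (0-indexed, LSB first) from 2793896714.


0b10100110100001110111101100001010, position 19 = 0

0


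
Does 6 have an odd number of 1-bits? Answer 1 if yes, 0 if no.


0b110 has 2 ones => parity 0

0


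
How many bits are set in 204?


0b11001100 has 4 set bits

4


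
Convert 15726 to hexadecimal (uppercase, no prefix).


15726 = 3D6E hex

3D6E


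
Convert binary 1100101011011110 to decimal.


1100101011011110 in decimal = 51934

51934


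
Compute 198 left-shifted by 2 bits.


0b11000110 << 2 = 0b1100011000 = 792

792


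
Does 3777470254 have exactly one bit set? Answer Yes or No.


0b11100001001001111001111100101110. Multiple bits set => No

No


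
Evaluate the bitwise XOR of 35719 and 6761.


0b1000101110000111 ^ 0b1101001101001 = 0b1001000111101110 = 37358

37358


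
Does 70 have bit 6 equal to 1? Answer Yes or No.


0b1000110, bit 6 = 1. Yes

Yes


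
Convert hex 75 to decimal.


75 hex = 117 decimal

117


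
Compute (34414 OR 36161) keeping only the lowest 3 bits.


Step 1: 34414 | 36161 = 36719
Step 2: 36719 & 7 = 7

7


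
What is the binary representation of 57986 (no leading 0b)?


57986 = 1110001010000010 in binary

1110001010000010


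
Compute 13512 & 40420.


0b11010011001000 & 0b1001110111100100 = 0b1010011000000 = 5312

5312


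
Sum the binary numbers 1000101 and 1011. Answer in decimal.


1000101 + 1011 = 1010000 = 80

80


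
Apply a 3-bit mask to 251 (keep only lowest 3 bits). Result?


251 & 7 = 3

3


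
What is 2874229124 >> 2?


0b10101011010100010100000110000100 >> 2 = 0b101010110101000101000001100001 = 718557281

718557281


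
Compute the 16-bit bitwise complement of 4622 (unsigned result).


~0b1001000001110 = 0b1110110111110001 = 60913 (16-bit unsigned)

60913


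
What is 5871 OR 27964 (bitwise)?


0b1011011101111 | 0b110110100111100 = 0b111111111111111 = 32767

32767


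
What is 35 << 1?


0b100011 << 1 = 0b1000110 = 70

70


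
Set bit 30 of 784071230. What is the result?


784071230 | (1 << 30) = 784071230 | 1073741824 = 1857813054

1857813054


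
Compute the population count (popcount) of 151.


0b10010111 has 5 set bits

5


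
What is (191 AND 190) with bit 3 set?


Step 1: 191 & 190 = 190
Step 2: 190 | (1 << 3) = 190 | 8 = 190

190


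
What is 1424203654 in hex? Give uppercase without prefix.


1424203654 = 54E39F86 hex

54E39F86


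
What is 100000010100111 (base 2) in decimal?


100000010100111 in decimal = 16551

16551


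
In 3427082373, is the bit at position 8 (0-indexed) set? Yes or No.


0b11001100010001010010000010000101, bit 8 = 0. No

No


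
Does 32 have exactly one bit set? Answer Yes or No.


0b100000. Only one bit set => Yes

Yes


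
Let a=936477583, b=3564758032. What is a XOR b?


936477583 ^ 3564758032 = 3819464607

3819464607


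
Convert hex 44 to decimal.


44 hex = 68 decimal

68


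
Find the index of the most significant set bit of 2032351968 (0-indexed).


0b1111001001000110011101011100000. Highest set bit at position 30

30


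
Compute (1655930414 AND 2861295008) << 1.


Step 1: 1655930414 & 2861295008 = 579036192
Step 2: 579036192 << 1 = 1158072384

1158072384


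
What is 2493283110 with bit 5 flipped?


2493283110 ^ (1 << 5) = 2493283110 ^ 32 = 2493283078

2493283078


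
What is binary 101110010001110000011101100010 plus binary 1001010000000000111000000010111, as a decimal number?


101110010001110000011101100010 + 1001010000000000111000000010111 = 1111000010001110111011101111001 = 2017949561

2017949561


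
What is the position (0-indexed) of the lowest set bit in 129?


0b10000001. Lowest set bit at position 0

0


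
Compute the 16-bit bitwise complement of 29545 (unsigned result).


~0b111001101101001 = 0b1000110010010110 = 35990 (16-bit unsigned)

35990


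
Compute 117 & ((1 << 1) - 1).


117 & 1 = 1

1


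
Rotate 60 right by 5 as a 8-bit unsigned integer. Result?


Rotate 0b111100 right by 5 (8-bit) = 0b11100001 = 225

225


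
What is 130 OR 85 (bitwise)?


0b10000010 | 0b1010101 = 0b11010111 = 215

215


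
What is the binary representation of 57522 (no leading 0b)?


57522 = 1110000010110010 in binary

1110000010110010


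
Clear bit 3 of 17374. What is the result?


17374 & ~(1 << 3) = 17366

17366


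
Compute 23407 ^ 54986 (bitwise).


0b101101101101111 ^ 0b1101011011001010 = 0b1000110110100101 = 36261

36261


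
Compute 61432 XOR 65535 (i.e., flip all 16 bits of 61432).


61432 ^ 65535 = 4103

4103


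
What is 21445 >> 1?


0b101001111000101 >> 1 = 0b10100111100010 = 10722

10722


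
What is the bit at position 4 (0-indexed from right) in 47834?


0b1011101011011010, position 4 = 1

1


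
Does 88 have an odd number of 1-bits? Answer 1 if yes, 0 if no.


0b1011000 has 3 ones => parity 1

1


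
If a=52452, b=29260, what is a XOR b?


52452 ^ 29260 = 48808

48808


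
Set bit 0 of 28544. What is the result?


28544 | (1 << 0) = 28544 | 1 = 28545

28545


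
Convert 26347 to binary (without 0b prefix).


26347 = 110011011101011 in binary

110011011101011


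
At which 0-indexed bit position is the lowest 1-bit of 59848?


0b1110100111001000. Lowest set bit at position 3

3


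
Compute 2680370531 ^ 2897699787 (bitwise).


0b10011111110000110011010101100011 ^ 0b10101100101101110110001111001011 = 0b110011011101000101011010101000 = 863262376

863262376


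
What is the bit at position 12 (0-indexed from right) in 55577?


0b1101100100011001, position 12 = 1

1


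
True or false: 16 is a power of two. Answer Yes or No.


0b10000. Only one bit set => Yes

Yes


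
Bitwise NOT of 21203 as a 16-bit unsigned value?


~0b101001011010011 = 0b1010110100101100 = 44332 (16-bit unsigned)

44332


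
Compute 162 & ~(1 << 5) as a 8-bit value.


162 & ~(1 << 5) = 130

130


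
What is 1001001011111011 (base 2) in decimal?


1001001011111011 in decimal = 37627

37627


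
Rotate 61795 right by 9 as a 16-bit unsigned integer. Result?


Rotate 0b1111000101100011 right by 9 (16-bit) = 0b1011000111111000 = 45560

45560


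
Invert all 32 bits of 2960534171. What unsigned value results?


2960534171 ^ 4294967295 = 1334433124

1334433124


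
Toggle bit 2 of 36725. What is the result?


36725 ^ (1 << 2) = 36725 ^ 4 = 36721

36721


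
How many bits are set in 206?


0b11001110 has 5 set bits

5


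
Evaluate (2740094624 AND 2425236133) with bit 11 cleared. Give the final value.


Step 1: 2740094624 & 2425236133 = 2147615392
Step 2: 2147615392 & ~(1 << 11) = 2147615392

2147615392


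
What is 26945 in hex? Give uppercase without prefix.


26945 = 6941 hex

6941


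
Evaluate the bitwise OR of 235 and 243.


0b11101011 | 0b11110011 = 0b11111011 = 251

251


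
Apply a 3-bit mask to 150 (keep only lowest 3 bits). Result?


150 & 7 = 6

6


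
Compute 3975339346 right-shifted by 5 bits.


0b11101100111100101101110101010010 >> 5 = 0b111011001111001011011101010 = 124229354

124229354


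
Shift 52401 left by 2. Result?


0b1100110010110001 << 2 = 0b110011001011000100 = 209604

209604


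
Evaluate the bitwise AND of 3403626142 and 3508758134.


0b11001010110111110011011010011110 & 0b11010001001000110110011001110110 = 0b11000000000000110010011000010110 = 3221431830

3221431830


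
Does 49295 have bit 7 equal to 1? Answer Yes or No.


0b1100000010001111, bit 7 = 1. Yes

Yes


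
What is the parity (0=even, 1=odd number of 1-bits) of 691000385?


0b101001001011111101010001000001 has 14 ones => parity 0

0


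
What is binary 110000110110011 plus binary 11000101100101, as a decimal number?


110000110110011 + 11000101100101 = 1001001100011000 = 37656

37656


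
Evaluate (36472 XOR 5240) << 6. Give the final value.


Step 1: 36472 ^ 5240 = 39424
Step 2: 39424 << 6 = 2523136

2523136


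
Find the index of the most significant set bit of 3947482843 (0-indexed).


0b11101011010010011100111011011011. Highest set bit at position 31

31


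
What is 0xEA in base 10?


EA hex = 234 decimal

234


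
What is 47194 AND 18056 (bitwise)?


0b1011100001011010 & 0b100011010001000 = 0b1000 = 8

8


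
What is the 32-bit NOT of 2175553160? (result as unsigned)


~0b10000001101011000100111010001000 = 0b1111110010100111011000101110111 = 2119414135 (32-bit unsigned)

2119414135


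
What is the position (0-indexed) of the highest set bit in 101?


0b1100101. Highest set bit at position 6

6


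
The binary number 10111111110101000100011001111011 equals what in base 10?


10111111110101000100011001111011 in decimal = 3218359931

3218359931


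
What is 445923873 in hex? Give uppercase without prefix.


445923873 = 1A944221 hex

1A944221


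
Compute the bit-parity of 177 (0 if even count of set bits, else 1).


0b10110001 has 4 ones => parity 0

0


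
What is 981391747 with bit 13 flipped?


981391747 ^ (1 << 13) = 981391747 ^ 8192 = 981399939

981399939


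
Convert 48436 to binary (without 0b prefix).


48436 = 1011110100110100 in binary

1011110100110100


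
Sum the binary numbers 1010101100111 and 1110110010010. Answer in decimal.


1010101100111 + 1110110010010 = 11001011111001 = 13049

13049


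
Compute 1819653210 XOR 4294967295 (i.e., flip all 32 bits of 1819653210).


1819653210 ^ 4294967295 = 2475314085

2475314085


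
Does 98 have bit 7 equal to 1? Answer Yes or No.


0b1100010, bit 7 = 0. No

No


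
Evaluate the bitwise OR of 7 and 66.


0b111 | 0b1000010 = 0b1000111 = 71

71


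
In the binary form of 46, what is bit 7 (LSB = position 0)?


0b101110, position 7 = 0

0


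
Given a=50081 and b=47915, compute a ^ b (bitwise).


50081 ^ 47915 = 30858

30858


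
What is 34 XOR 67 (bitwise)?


0b100010 ^ 0b1000011 = 0b1100001 = 97

97


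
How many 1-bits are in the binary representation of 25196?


0b110001001101100 has 7 set bits

7


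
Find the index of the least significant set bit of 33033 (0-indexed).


0b1000000100001001. Lowest set bit at position 0

0


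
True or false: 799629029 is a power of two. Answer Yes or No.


0b101111101010010101111011100101. Multiple bits set => No

No


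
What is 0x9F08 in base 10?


9F08 hex = 40712 decimal

40712


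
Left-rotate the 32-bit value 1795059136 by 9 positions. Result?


Rotate 0b1101010111111100110110111000000 left by 9 (32-bit) = 0b11111100110110111000000011010101 = 4242243797

4242243797


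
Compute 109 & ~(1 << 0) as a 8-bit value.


109 & ~(1 << 0) = 108

108


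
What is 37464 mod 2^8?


37464 & 255 = 88

88


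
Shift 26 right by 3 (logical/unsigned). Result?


0b11010 >> 3 = 0b11 = 3

3


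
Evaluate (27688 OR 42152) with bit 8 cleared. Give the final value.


Step 1: 27688 | 42152 = 60584
Step 2: 60584 & ~(1 << 8) = 60584

60584


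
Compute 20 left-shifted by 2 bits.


0b10100 << 2 = 0b1010000 = 80

80


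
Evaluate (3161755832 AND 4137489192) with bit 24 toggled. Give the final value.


Step 1: 3161755832 & 4137489192 = 3021213736
Step 2: 3021213736 ^ (1 << 24) = 3021213736 ^ 16777216 = 3037990952

3037990952


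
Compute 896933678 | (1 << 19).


896933678 | (1 << 19) = 896933678 | 524288 = 897457966

897457966


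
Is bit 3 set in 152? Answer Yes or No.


0b10011000, bit 3 = 1. Yes

Yes


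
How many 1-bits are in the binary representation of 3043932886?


0b10110101011011101011101011010110 has 20 set bits

20


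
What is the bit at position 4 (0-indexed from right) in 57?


0b111001, position 4 = 1

1


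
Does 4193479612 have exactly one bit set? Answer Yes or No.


0b11111001111100110110101110111100. Multiple bits set => No

No


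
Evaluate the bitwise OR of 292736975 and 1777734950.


0b10001011100101100111111001111 | 0b1101001111101100001010100100110 = 0b1111001111101101101111111101111 = 2046222319

2046222319


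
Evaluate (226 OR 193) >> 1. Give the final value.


Step 1: 226 | 193 = 227
Step 2: 227 >> 1 = 113

113


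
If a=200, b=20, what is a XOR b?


200 ^ 20 = 220

220


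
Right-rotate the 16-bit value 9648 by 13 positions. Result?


Rotate 0b10010110110000 right by 13 (16-bit) = 0b10110110000001 = 11649

11649


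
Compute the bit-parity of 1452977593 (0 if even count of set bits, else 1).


0b1010110100110101010110110111001 has 18 ones => parity 0

0


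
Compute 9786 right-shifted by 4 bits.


0b10011000111010 >> 4 = 0b1001100011 = 611

611


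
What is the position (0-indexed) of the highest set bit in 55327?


0b1101100000011111. Highest set bit at position 15

15


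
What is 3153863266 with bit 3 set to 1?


3153863266 | (1 << 3) = 3153863266 | 8 = 3153863274

3153863274


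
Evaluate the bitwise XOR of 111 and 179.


0b1101111 ^ 0b10110011 = 0b11011100 = 220

220


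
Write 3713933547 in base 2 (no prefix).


3713933547 = 11011101010111100010000011101011 in binary

11011101010111100010000011101011


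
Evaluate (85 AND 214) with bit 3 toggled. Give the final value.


Step 1: 85 & 214 = 84
Step 2: 84 ^ (1 << 3) = 84 ^ 8 = 92

92


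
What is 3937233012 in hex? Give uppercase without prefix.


3937233012 = EAAD6874 hex

EAAD6874


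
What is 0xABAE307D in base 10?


ABAE307D hex = 2880319613 decimal

2880319613


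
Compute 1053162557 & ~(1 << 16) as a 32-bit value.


1053162557 & ~(1 << 16) = 1053097021

1053097021


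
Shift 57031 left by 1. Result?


0b1101111011000111 << 1 = 0b11011110110001110 = 114062

114062


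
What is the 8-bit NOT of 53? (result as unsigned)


~0b110101 = 0b11001010 = 202 (8-bit unsigned)

202


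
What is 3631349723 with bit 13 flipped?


3631349723 ^ (1 << 13) = 3631349723 ^ 8192 = 3631341531

3631341531


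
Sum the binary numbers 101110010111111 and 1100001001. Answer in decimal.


101110010111111 + 1100001001 = 101111111001000 = 24520

24520


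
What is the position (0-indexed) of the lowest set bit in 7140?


0b1101111100100. Lowest set bit at position 2

2


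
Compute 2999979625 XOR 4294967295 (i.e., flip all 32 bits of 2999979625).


2999979625 ^ 4294967295 = 1294987670

1294987670


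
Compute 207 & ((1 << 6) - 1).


207 & 63 = 15

15


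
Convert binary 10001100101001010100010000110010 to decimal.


10001100101001010100010000110010 in decimal = 2359641138

2359641138


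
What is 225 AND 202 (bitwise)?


0b11100001 & 0b11001010 = 0b11000000 = 192

192


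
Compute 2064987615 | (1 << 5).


2064987615 | (1 << 5) = 2064987615 | 32 = 2064987647

2064987647


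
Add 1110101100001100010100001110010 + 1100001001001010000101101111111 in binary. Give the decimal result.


1110101100001100010100001110010 + 1100001001001010000101101111111 = 11010110101010110011001111110001 = 3601544177

3601544177


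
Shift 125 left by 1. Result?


0b1111101 << 1 = 0b11111010 = 250

250


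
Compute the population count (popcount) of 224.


0b11100000 has 3 set bits

3


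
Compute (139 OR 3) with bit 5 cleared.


Step 1: 139 | 3 = 139
Step 2: 139 & ~(1 << 5) = 139

139


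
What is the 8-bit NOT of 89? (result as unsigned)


~0b1011001 = 0b10100110 = 166 (8-bit unsigned)

166


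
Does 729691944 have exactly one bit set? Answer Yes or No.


0b101011011111100011011100101000. Multiple bits set => No

No


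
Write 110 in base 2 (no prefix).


110 = 1101110 in binary

1101110


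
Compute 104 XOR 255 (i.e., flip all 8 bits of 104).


104 ^ 255 = 151

151


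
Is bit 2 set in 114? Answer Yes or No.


0b1110010, bit 2 = 0. No

No


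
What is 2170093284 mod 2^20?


2170093284 & 1048575 = 589540

589540


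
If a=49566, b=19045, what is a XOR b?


49566 ^ 19045 = 35835

35835


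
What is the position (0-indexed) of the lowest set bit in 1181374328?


0b1000110011010100101011101111000. Lowest set bit at position 3

3


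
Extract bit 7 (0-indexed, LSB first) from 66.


0b1000010, position 7 = 0

0


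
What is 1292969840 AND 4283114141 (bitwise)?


0b1001101000100010010011101110000 & 0b11111111010010110010001010011101 = 0b1001101000000010010001000010000 = 1291919888

1291919888


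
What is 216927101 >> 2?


0b1100111011100000101101111101 >> 2 = 0b11001110111000001011011111 = 54231775

54231775


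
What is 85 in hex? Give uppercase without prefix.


85 = 55 hex

55


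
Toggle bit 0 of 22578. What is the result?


22578 ^ (1 << 0) = 22578 ^ 1 = 22579

22579


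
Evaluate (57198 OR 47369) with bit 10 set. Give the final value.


Step 1: 57198 | 47369 = 65391
Step 2: 65391 | (1 << 10) = 65391 | 1024 = 65391

65391


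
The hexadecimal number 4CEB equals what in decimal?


4CEB hex = 19691 decimal

19691


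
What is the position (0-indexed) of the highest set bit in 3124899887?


0b10111010010000100011000000101111. Highest set bit at position 31

31


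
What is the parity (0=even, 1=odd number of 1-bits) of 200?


0b11001000 has 3 ones => parity 1

1


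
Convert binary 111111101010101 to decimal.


111111101010101 in decimal = 32597

32597


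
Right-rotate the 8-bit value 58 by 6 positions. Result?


Rotate 0b111010 right by 6 (8-bit) = 0b11101000 = 232

232


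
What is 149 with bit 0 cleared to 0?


149 & ~(1 << 0) = 148

148


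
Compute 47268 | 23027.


0b1011100010100100 | 0b101100111110011 = 0b1111100111110111 = 63991

63991


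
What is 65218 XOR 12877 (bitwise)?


0b1111111011000010 ^ 0b11001001001101 = 0b1100110010001111 = 52367

52367


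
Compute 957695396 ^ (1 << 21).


957695396 ^ (1 << 21) = 957695396 ^ 2097152 = 959792548

959792548


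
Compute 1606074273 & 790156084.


0b1011111101110101011111110100001 & 0b101111000110001101001100110100 = 0b1111000110001001001100100000 = 253268768

253268768


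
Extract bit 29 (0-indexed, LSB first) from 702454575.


0b101001110111101001101100101111, position 29 = 1

1


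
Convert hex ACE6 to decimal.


ACE6 hex = 44262 decimal

44262


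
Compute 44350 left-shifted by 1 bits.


0b1010110100111110 << 1 = 0b10101101001111100 = 88700

88700


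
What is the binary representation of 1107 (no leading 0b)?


1107 = 10001010011 in binary

10001010011


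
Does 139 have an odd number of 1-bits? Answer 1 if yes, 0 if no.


0b10001011 has 4 ones => parity 0

0


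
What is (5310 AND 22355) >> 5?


Step 1: 5310 & 22355 = 5138
Step 2: 5138 >> 5 = 160

160


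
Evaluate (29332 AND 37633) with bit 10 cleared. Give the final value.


Step 1: 29332 & 37633 = 4608
Step 2: 4608 & ~(1 << 10) = 4608

4608


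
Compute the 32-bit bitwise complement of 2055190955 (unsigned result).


~0b1111010011111111011100110101011 = 0b10000101100000000100011001010100 = 2239776340 (32-bit unsigned)

2239776340


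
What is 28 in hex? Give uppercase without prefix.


28 = 1C hex

1C


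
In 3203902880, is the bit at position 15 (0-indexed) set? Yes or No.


0b10111110111101111010110110100000, bit 15 = 1. Yes

Yes


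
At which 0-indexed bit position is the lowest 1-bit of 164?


0b10100100. Lowest set bit at position 2

2


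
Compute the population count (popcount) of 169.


0b10101001 has 4 set bits

4


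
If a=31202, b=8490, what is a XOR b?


31202 ^ 8490 = 22728

22728


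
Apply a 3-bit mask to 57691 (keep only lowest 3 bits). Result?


57691 & 7 = 3

3


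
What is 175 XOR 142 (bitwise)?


0b10101111 ^ 0b10001110 = 0b100001 = 33

33


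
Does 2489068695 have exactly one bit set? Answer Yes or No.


0b10010100010111000010110010010111. Multiple bits set => No

No


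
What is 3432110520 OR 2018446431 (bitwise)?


0b11001100100100011101100110111000 | 0b1111000010011110000110001011111 = 0b11111100110111111101110111111111 = 4242529791

4242529791


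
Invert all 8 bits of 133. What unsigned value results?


133 ^ 255 = 122

122


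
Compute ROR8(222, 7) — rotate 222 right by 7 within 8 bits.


Rotate 0b11011110 right by 7 (8-bit) = 0b10111101 = 189

189


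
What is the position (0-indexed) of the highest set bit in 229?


0b11100101. Highest set bit at position 7

7


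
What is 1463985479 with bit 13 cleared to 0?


1463985479 & ~(1 << 13) = 1463977287

1463977287


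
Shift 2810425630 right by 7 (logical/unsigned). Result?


0b10100111100000111011000100011110 >> 7 = 0b1010011110000011101100010 = 21956450

21956450


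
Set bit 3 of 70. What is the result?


70 | (1 << 3) = 70 | 8 = 78

78


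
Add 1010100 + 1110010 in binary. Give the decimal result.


1010100 + 1110010 = 11000110 = 198

198


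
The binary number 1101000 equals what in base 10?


1101000 in decimal = 104

104


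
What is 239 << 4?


0b11101111 << 4 = 0b111011110000 = 3824

3824


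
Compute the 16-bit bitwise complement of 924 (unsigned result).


~0b1110011100 = 0b1111110001100011 = 64611 (16-bit unsigned)

64611


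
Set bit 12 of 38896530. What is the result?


38896530 | (1 << 12) = 38896530 | 4096 = 38900626

38900626


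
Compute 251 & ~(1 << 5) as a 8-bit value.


251 & ~(1 << 5) = 219

219


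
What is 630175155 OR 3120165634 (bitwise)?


0b100101100011111011010110110011 | 0b10111001111110011111001100000010 = 0b10111101111111111111011110110011 = 3187668915

3187668915


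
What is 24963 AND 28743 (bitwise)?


0b110000110000011 & 0b111000001000111 = 0b110000000000011 = 24579

24579


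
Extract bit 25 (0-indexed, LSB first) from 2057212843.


0b1111010100111101001001110101011, position 25 = 1

1


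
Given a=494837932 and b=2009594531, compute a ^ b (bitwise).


494837932 ^ 2009594531 = 1790532111

1790532111


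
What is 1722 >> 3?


0b11010111010 >> 3 = 0b11010111 = 215

215


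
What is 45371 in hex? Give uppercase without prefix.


45371 = B13B hex

B13B


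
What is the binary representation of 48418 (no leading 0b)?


48418 = 1011110100100010 in binary

1011110100100010


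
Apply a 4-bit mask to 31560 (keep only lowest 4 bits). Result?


31560 & 15 = 8

8


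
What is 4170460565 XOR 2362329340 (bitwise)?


0b11111000100101000010110110010101 ^ 0b10001100110011100100100011111100 = 0b1110100010110100110010101101001 = 1952081257

1952081257


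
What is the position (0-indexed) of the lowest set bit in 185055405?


0b1011000001111011100010101101. Lowest set bit at position 0

0


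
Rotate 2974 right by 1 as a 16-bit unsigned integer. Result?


Rotate 0b101110011110 right by 1 (16-bit) = 0b10111001111 = 1487

1487


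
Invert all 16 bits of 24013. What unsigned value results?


24013 ^ 65535 = 41522

41522


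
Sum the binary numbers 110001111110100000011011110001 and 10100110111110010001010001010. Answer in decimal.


110001111110100000011011110001 + 10100110111110010001010001010 = 1000110110110010010100101111011 = 1188637051

1188637051


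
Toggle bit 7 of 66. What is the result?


66 ^ (1 << 7) = 66 ^ 128 = 194

194


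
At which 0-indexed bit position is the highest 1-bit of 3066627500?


0b10110110110010010000010110101100. Highest set bit at position 31

31


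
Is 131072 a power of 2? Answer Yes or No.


0b100000000000000000. Only one bit set => Yes

Yes


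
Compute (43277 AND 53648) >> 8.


Step 1: 43277 & 53648 = 33024
Step 2: 33024 >> 8 = 129

129


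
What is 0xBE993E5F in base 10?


BE993E5F hex = 3197714015 decimal

3197714015


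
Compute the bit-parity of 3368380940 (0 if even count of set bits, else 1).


0b11001000110001010110101000001100 has 13 ones => parity 1

1


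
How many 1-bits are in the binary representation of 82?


0b1010010 has 3 set bits

3


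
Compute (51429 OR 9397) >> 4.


Step 1: 51429 | 9397 = 60661
Step 2: 60661 >> 4 = 3791

3791


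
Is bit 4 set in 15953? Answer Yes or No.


0b11111001010001, bit 4 = 1. Yes

Yes


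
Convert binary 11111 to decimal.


11111 in decimal = 31

31


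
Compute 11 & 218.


0b1011 & 0b11011010 = 0b1010 = 10

10


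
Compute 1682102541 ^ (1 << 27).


1682102541 ^ (1 << 27) = 1682102541 ^ 134217728 = 1816320269

1816320269


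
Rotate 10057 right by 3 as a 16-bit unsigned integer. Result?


Rotate 0b10011101001001 right by 3 (16-bit) = 0b10010011101001 = 9449

9449


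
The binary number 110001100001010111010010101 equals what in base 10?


110001100001010111010010101 in decimal = 103853717

103853717


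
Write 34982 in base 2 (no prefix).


34982 = 1000100010100110 in binary

1000100010100110


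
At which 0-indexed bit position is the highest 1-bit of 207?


0b11001111. Highest set bit at position 7

7


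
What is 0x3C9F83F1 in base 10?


3C9F83F1 hex = 1017086961 decimal

1017086961


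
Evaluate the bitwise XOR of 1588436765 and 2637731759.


0b1011110101011011001111100011101 ^ 0b10011101001110001001011110101111 = 0b11000011100101010000100010110010 = 3281324210

3281324210


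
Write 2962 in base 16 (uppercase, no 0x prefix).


2962 = B92 hex

B92


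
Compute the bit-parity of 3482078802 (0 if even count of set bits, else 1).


0b11001111100011000100111001010010 has 16 ones => parity 0

0


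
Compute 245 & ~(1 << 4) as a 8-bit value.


245 & ~(1 << 4) = 229

229


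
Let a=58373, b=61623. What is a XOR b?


58373 ^ 61623 = 5298

5298


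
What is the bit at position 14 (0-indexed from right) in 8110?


0b1111110101110, position 14 = 0

0


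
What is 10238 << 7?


0b10011111111110 << 7 = 0b100111111111100000000 = 1310464

1310464


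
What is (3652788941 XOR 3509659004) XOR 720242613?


Step 1: 3652788941 ^ 3509659004 = 143132593
Step 2: 143132593 ^ 720242613 = 577110020

577110020


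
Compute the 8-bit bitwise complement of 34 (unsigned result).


~0b100010 = 0b11011101 = 221 (8-bit unsigned)

221


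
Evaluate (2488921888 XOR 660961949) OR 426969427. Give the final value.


Step 1: 2488921888 ^ 660961949 = 3007092157
Step 2: 3007092157 | 426969427 = 3145702911

3145702911


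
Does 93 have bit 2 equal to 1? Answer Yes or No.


0b1011101, bit 2 = 1. Yes

Yes


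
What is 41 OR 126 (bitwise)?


0b101001 | 0b1111110 = 0b1111111 = 127

127


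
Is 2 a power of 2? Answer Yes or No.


0b10. Only one bit set => Yes

Yes


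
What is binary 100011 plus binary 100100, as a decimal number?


100011 + 100100 = 1000111 = 71

71


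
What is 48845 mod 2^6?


48845 & 63 = 13

13


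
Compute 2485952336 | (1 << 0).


2485952336 | (1 << 0) = 2485952336 | 1 = 2485952337

2485952337


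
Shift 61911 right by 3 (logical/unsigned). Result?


0b1111000111010111 >> 3 = 0b1111000111010 = 7738

7738


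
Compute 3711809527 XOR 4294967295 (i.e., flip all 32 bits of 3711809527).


3711809527 ^ 4294967295 = 583157768

583157768


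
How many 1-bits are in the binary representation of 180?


0b10110100 has 4 set bits

4


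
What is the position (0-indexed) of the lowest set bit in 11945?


0b10111010101001. Lowest set bit at position 0

0


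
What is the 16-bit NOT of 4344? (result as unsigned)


~0b1000011111000 = 0b1110111100000111 = 61191 (16-bit unsigned)

61191


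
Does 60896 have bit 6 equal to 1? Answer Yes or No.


0b1110110111100000, bit 6 = 1. Yes

Yes
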